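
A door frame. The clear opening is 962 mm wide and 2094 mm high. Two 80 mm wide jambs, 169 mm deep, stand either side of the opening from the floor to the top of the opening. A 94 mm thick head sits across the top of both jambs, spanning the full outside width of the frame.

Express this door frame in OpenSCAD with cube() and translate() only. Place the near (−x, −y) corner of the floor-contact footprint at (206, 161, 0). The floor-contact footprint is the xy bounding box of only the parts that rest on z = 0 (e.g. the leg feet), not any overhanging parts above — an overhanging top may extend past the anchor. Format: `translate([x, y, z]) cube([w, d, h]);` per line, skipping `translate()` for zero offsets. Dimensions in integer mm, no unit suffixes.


translate([206, 161, 0]) cube([80, 169, 2094]);
translate([1248, 161, 0]) cube([80, 169, 2094]);
translate([206, 161, 2094]) cube([1122, 169, 94]);


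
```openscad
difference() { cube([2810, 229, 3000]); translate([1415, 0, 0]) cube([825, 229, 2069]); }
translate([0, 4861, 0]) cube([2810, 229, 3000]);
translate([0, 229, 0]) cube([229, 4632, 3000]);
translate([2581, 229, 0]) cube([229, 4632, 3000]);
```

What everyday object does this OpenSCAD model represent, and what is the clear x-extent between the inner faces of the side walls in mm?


A single room. The interior width is 2352 mm.

Four walls enclosing a rectangle with a door in the front wall — a room. Outside width 2810 minus two 229 mm walls gives 2352 mm.


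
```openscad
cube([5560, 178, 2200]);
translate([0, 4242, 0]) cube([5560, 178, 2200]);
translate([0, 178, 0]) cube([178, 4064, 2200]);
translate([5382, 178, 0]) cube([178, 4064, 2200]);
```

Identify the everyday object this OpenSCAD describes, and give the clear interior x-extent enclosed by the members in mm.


A house (or room) frame. The interior width is 5204 mm.

Four 2200 mm walls enclosing a rectangle with no floor or roof — a room or house frame. Outside width is 5560 mm and wall thickness is 178 mm, so the interior width is 5560 − 2 × 178 = 5204 mm.


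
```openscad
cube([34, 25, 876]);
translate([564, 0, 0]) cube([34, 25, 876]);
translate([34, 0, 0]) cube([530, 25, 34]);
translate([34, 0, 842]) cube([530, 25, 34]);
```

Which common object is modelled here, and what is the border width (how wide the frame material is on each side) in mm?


A picture frame. The border width is 34 mm.

Four thin pieces enclosing a rectangular opening — a picture frame. The two full-height stiles are 876 mm tall; the top rail sits at z = 842 and is 34 mm tall, so the border above the opening is 876 − 842 = 34 mm, matching the stile x-width.


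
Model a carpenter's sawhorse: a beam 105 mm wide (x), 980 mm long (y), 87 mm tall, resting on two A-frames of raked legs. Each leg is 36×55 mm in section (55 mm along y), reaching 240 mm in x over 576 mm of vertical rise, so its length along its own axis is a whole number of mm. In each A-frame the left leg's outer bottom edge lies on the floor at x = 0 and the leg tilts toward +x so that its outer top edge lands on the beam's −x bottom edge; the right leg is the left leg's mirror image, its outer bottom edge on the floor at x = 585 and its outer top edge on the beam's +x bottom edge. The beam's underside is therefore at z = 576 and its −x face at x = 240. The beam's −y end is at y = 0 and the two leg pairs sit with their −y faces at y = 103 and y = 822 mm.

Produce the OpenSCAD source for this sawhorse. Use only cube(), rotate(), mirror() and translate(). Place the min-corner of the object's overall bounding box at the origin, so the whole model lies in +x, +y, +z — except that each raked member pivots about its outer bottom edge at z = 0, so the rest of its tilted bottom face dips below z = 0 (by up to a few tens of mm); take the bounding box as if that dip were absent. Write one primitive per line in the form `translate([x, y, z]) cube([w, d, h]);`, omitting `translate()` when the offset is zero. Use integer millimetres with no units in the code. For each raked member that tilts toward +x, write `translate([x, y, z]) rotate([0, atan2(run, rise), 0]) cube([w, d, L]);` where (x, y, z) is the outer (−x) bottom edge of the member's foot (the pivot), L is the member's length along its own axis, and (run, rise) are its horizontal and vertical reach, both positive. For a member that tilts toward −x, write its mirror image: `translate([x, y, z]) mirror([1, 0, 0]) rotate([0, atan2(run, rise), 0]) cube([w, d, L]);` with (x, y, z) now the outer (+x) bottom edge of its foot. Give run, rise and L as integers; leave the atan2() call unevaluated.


translate([240, 0, 576]) cube([105, 980, 87]);
translate([0, 103, 0]) rotate([0, atan2(240, 576), 0]) cube([36, 55, 624]);
translate([585, 103, 0]) mirror([1, 0, 0]) rotate([0, atan2(240, 576), 0]) cube([36, 55, 624]);
translate([0, 822, 0]) rotate([0, atan2(240, 576), 0]) cube([36, 55, 624]);
translate([585, 822, 0]) mirror([1, 0, 0]) rotate([0, atan2(240, 576), 0]) cube([36, 55, 624]);


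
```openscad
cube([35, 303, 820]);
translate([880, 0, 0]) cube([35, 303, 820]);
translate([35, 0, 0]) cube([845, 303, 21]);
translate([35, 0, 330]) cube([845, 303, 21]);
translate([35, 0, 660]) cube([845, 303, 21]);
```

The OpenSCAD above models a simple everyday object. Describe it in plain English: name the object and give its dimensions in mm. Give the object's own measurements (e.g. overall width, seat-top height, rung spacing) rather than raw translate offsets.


An open bookshelf. Two side panels, each 35 mm thick, 303 mm deep and 820 mm tall, stand 915 mm apart (outside-to-outside). Between them sit 3 shelves, each 21 mm thick and 303 mm deep, spanning the full gap between the sides. The bottom shelf rests on the floor (its underside at z = 0) and the clear gap between one shelf's top and the next shelf's underside is 309 mm.


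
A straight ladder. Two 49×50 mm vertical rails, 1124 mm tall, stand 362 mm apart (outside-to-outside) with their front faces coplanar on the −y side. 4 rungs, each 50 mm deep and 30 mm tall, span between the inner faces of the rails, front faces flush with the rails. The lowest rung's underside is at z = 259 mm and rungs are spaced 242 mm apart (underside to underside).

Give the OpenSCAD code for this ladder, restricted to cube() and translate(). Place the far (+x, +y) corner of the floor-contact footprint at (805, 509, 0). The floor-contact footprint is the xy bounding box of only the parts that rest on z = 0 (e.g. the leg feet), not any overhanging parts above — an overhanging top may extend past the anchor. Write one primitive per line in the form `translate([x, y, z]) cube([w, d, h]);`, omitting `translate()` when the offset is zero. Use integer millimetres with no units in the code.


translate([443, 459, 0]) cube([49, 50, 1124]);
translate([756, 459, 0]) cube([49, 50, 1124]);
translate([492, 459, 259]) cube([264, 50, 30]);
translate([492, 459, 501]) cube([264, 50, 30]);
translate([492, 459, 743]) cube([264, 50, 30]);
translate([492, 459, 985]) cube([264, 50, 30]);


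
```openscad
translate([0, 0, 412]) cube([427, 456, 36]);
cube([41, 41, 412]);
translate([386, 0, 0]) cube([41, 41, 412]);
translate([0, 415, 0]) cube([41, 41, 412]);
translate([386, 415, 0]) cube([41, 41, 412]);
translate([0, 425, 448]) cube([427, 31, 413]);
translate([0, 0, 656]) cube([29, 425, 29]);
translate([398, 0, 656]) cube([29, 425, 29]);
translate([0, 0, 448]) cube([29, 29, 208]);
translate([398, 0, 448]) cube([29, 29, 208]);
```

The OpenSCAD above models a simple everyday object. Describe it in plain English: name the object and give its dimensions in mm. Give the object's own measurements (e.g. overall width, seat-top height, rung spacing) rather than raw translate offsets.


A chair. The seat is a 427×456×36 mm slab with its top at z = 448 mm, on four 41×41 mm corner legs (flush with the seat edges, standing on z = 0). A flat backrest 31 mm thick, 413 mm tall, spans the full seat width and rises from the seat top along its +y edge, rear face flush with the rear of the seat. Two armrests of 29×29 mm section run along each side from the seat's front edge to the front of the backrest, top faces 237 mm above the seat top and outer faces flush with the seat's x-edges; a 29×29 mm post under the front of each armrest stands on the seat at the front corner.


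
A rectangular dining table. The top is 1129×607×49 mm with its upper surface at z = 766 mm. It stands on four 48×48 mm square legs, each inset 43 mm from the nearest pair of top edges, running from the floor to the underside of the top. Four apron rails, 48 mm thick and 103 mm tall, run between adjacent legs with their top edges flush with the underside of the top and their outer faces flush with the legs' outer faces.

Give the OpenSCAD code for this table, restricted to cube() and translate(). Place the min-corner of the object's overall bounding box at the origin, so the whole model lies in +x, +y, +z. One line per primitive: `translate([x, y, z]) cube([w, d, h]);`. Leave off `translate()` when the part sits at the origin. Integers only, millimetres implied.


translate([0, 0, 717]) cube([1129, 607, 49]);
translate([43, 43, 0]) cube([48, 48, 717]);
translate([1038, 43, 0]) cube([48, 48, 717]);
translate([43, 516, 0]) cube([48, 48, 717]);
translate([1038, 516, 0]) cube([48, 48, 717]);
translate([91, 43, 614]) cube([947, 48, 103]);
translate([91, 516, 614]) cube([947, 48, 103]);
translate([43, 91, 614]) cube([48, 425, 103]);
translate([1038, 91, 614]) cube([48, 425, 103]);


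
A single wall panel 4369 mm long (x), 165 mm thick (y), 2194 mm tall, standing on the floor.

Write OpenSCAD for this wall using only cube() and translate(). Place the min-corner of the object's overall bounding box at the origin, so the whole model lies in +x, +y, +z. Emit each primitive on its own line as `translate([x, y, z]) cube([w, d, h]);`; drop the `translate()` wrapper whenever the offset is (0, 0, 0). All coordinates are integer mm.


cube([4369, 165, 2194]);


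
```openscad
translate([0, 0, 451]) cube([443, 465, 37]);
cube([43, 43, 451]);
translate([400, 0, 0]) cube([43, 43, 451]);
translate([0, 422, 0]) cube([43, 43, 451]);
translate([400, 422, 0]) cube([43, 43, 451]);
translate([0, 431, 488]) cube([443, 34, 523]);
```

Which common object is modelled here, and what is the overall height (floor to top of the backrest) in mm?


A chair. The overall height is 1011 mm.

A slab on four corner posts with a tall panel at the back — a chair. The seat slab sits at z = 451 with thickness 37, and the 523 mm backrest starts at the seat top, so the overall height is 451 + 37 + 523 = 1011 mm.


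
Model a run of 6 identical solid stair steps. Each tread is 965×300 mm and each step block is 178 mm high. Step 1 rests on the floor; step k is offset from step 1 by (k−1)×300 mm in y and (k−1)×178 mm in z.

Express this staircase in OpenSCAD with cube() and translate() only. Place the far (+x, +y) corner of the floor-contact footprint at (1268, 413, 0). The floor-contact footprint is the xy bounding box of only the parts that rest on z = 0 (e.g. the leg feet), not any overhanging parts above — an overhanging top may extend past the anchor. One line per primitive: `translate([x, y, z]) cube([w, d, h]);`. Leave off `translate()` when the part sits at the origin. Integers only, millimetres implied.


translate([303, 113, 0]) cube([965, 300, 178]);
translate([303, 413, 178]) cube([965, 300, 178]);
translate([303, 713, 356]) cube([965, 300, 178]);
translate([303, 1013, 534]) cube([965, 300, 178]);
translate([303, 1313, 712]) cube([965, 300, 178]);
translate([303, 1613, 890]) cube([965, 300, 178]);


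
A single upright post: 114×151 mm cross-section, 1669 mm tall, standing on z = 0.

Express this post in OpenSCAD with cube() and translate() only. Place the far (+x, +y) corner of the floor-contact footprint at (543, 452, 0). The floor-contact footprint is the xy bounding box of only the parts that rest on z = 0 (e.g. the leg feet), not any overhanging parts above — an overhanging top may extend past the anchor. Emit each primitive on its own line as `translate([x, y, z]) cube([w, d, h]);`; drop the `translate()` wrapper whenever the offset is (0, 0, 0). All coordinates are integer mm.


translate([429, 301, 0]) cube([114, 151, 1669]);


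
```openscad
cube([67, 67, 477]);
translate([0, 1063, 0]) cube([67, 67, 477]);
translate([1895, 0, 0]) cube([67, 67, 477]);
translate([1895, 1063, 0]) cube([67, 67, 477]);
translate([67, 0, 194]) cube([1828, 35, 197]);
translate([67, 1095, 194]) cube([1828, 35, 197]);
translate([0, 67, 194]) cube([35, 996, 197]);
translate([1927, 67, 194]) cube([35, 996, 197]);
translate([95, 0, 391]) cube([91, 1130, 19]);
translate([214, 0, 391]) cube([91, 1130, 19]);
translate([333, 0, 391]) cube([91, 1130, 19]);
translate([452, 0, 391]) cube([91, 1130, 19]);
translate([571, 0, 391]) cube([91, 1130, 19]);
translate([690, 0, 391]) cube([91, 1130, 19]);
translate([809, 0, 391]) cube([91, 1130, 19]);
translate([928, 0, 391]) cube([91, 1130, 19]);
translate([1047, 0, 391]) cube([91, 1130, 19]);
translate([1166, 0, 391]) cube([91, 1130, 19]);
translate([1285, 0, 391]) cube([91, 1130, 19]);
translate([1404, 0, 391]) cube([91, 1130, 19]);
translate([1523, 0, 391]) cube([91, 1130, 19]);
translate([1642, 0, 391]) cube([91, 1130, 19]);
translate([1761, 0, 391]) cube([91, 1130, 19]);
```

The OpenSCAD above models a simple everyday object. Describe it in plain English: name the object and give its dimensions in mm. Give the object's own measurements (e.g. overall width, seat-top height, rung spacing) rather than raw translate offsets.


A bed frame 1962 mm long (x) by 1130 mm wide (y). Four 67×67 mm corner posts, 477 mm tall, at the corners of the footprint. Four rails of 35 mm thickness and 197 mm height run between adjacent posts with their undersides at z = 194 mm, their outer faces flush with the outside of the frame (the two x-running rails run between the posts' inner faces; the two y-running rails run between the posts' inner faces). 15 slats, each 91 mm wide (x) and 19 mm thick, lie across the top of the two x-running rails, running the full 1130 mm width of the frame in y; along x they sit between the end posts with a 28 mm gap after the −x posts and between neighbouring slats, leaving 43 mm before the +x posts.


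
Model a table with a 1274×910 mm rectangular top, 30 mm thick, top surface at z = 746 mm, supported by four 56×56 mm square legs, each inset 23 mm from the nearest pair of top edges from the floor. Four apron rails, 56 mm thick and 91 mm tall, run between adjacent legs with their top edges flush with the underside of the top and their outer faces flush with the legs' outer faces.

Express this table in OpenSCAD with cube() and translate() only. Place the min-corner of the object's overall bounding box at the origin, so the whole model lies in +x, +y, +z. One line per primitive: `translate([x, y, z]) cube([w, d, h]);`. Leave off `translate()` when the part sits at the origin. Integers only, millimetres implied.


// leg_h = 746 - 30 = 716
// apron z = 716 - 91 = 625
translate([0, 0, 716]) cube([1274, 910, 30]);
translate([23, 23, 0]) cube([56, 56, 716]);
translate([1195, 23, 0]) cube([56, 56, 716]);
translate([23, 831, 0]) cube([56, 56, 716]);
translate([1195, 831, 0]) cube([56, 56, 716]);
translate([79, 23, 625]) cube([1116, 56, 91]);
translate([79, 831, 625]) cube([1116, 56, 91]);
translate([23, 79, 625]) cube([56, 752, 91]);
translate([1195, 79, 625]) cube([56, 752, 91]);


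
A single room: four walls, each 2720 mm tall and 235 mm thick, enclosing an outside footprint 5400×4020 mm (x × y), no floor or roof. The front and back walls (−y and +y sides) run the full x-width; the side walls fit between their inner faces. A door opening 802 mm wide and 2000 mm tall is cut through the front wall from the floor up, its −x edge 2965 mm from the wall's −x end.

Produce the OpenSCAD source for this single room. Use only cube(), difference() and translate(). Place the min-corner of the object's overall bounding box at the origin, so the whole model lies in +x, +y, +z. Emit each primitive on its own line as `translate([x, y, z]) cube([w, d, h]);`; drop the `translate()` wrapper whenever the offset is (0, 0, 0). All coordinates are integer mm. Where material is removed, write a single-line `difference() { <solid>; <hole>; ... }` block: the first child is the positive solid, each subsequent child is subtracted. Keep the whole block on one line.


difference() { cube([5400, 235, 2720]); translate([2965, 0, 0]) cube([802, 235, 2000]); }
translate([0, 3785, 0]) cube([5400, 235, 2720]);
translate([0, 235, 0]) cube([235, 3550, 2720]);
translate([5165, 235, 0]) cube([235, 3550, 2720]);


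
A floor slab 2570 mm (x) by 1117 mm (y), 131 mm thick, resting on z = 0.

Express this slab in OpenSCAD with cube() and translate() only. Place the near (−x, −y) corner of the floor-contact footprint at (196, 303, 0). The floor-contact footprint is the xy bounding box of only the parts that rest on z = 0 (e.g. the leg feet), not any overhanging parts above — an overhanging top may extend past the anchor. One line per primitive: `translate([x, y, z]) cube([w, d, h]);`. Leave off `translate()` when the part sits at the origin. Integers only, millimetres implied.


translate([196, 303, 0]) cube([2570, 1117, 131]);


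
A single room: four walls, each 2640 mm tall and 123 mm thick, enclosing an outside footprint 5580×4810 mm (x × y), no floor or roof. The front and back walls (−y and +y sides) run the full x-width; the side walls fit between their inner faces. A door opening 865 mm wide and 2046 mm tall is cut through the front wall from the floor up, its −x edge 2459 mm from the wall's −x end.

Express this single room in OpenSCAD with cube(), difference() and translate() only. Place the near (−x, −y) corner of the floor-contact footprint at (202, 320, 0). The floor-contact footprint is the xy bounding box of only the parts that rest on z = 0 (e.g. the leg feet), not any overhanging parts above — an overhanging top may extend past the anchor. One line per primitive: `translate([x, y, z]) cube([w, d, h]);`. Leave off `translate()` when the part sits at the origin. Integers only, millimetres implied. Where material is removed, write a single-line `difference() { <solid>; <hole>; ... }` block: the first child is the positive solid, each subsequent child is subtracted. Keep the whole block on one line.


difference() { translate([202, 320, 0]) cube([5580, 123, 2640]); translate([2661, 320, 0]) cube([865, 123, 2046]); }
translate([202, 5007, 0]) cube([5580, 123, 2640]);
translate([202, 443, 0]) cube([123, 4564, 2640]);
translate([5659, 443, 0]) cube([123, 4564, 2640]);


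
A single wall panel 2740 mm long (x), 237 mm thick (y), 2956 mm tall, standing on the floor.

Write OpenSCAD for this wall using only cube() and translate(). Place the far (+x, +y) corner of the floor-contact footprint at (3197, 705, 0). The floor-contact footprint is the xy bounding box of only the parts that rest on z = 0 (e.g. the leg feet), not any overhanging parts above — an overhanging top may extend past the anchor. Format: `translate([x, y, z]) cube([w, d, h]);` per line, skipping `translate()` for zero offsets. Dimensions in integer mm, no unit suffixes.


translate([457, 468, 0]) cube([2740, 237, 2956]);


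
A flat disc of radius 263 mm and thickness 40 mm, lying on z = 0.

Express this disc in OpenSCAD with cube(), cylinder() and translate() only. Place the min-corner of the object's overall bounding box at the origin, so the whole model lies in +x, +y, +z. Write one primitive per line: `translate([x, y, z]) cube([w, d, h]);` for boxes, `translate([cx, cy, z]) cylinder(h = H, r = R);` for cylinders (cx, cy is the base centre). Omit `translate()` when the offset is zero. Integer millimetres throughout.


translate([263, 263, 0]) cylinder(h = 40, r = 263);


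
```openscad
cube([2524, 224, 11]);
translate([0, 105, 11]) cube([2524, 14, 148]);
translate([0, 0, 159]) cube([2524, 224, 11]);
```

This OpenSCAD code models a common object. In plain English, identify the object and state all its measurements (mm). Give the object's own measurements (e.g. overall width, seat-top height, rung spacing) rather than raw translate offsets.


An I-beam lying along x, 2524 mm long. Overall section height 170 mm. Two flanges 224 mm wide (y) and 11 mm thick, one on the floor and one at the top; a web 14 mm thick runs between them, centred on the flange width.


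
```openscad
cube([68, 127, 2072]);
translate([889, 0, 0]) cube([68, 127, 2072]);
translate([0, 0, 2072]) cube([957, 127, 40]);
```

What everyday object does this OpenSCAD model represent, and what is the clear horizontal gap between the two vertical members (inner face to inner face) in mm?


A door frame. The clear opening width is 821 mm.

Two 2072 mm tall posts with a header on top — a door frame. The left jamb is 68 mm wide at x = 0; the right jamb starts at x = 889. The clear opening is 889 − 68 = 821 mm.


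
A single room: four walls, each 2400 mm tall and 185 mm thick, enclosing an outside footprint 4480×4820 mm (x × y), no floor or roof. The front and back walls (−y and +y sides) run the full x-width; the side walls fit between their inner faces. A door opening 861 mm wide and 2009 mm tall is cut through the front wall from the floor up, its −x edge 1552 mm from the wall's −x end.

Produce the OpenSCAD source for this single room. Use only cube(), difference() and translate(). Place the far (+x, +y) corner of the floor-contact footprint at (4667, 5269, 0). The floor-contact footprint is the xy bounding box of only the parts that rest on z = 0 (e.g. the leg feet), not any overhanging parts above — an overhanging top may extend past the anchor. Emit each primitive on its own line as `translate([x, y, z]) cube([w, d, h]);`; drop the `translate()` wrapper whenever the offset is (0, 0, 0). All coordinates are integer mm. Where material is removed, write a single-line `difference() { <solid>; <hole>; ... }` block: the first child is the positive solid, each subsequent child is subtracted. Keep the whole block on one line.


difference() { translate([187, 449, 0]) cube([4480, 185, 2400]); translate([1739, 449, 0]) cube([861, 185, 2009]); }
translate([187, 5084, 0]) cube([4480, 185, 2400]);
translate([187, 634, 0]) cube([185, 4450, 2400]);
translate([4482, 634, 0]) cube([185, 4450, 2400]);


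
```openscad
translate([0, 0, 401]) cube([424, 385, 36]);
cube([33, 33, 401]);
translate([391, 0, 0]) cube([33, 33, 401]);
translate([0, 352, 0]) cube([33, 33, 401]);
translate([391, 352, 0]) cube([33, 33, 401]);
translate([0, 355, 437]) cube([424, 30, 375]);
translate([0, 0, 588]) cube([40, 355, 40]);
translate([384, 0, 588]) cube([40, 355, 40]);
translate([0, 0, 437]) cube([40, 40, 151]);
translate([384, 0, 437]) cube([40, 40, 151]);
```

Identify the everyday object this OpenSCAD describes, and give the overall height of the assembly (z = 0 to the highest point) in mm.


A chair. The overall height is 812 mm.

A slab on four corner posts with a tall panel at the back — a chair. The seat slab sits at z = 401 with thickness 36, and the 375 mm backrest starts at the seat top, so the overall height is 401 + 36 + 375 = 812 mm.


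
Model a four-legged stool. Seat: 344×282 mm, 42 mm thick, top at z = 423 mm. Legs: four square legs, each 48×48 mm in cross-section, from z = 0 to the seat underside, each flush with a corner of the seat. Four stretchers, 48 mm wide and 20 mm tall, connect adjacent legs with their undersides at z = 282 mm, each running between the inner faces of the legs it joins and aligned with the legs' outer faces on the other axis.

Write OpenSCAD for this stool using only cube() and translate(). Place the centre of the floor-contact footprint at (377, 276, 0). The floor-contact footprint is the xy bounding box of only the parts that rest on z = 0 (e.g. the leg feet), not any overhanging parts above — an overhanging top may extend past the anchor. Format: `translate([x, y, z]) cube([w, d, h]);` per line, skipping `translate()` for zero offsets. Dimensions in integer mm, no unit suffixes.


translate([205, 135, 381]) cube([344, 282, 42]);
translate([205, 135, 0]) cube([48, 48, 381]);
translate([501, 135, 0]) cube([48, 48, 381]);
translate([205, 369, 0]) cube([48, 48, 381]);
translate([501, 369, 0]) cube([48, 48, 381]);
translate([253, 135, 282]) cube([248, 48, 20]);
translate([253, 369, 282]) cube([248, 48, 20]);
translate([205, 183, 282]) cube([48, 186, 20]);
translate([501, 183, 282]) cube([48, 186, 20]);


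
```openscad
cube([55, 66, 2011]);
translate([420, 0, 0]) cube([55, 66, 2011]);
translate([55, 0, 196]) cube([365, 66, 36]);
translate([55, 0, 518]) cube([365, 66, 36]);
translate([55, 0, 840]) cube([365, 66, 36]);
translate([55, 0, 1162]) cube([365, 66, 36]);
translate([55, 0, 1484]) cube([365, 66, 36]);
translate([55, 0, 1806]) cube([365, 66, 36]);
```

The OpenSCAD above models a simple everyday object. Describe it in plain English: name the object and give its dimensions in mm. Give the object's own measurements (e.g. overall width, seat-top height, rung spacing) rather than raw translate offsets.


A straight ladder. Two 55×66 mm vertical rails, 2011 mm tall, stand 475 mm apart (outside-to-outside) with their front faces coplanar on the −y side. 6 rungs, each 66 mm deep and 36 mm tall, span between the inner faces of the rails, front faces flush with the rails. The lowest rung's underside is at z = 196 mm and rungs are spaced 322 mm apart (underside to underside).


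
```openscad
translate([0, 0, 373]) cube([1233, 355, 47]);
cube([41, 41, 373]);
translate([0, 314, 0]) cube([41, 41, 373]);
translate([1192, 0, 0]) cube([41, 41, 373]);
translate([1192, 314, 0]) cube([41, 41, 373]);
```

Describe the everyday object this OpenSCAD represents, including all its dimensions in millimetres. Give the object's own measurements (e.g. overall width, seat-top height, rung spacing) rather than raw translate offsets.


A long wooden bench with a 1233 mm (x) × 355 mm (y) seat, 47 mm thick, its top surface 420 mm above the floor. Four 41 mm square legs at the seat corners, flush with the edges, run from z = 0 to the seat underside.


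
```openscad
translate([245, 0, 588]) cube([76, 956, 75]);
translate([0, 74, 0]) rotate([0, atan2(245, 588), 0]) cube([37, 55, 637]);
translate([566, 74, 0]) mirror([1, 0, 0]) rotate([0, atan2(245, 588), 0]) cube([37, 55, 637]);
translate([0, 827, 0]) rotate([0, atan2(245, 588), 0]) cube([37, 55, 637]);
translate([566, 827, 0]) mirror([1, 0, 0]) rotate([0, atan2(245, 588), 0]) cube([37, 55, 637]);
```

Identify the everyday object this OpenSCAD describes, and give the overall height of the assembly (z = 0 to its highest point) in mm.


A sawhorse. The overall height is 663 mm.

A beam across two mirrored pairs of raked legs — a sawhorse. The beam's underside is at z = 588 (matching the legs' vertical rise in atan2(245, 588)) and the beam is 75 mm tall, so its top is at 588 + 75 = 663 mm. The raked legs top out at the beam's underside, so that is the highest point.


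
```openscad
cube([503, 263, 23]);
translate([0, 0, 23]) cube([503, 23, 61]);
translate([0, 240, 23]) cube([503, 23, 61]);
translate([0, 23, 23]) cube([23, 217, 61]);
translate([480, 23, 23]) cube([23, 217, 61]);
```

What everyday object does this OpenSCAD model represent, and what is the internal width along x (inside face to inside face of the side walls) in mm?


An open box. The internal width is 457 mm.

A 503×263 base slab with four walls standing on it — an open box. The base is 503 mm wide and the walls are 23 mm thick, so the internal width is 503 − 2 × 23 = 457 mm.


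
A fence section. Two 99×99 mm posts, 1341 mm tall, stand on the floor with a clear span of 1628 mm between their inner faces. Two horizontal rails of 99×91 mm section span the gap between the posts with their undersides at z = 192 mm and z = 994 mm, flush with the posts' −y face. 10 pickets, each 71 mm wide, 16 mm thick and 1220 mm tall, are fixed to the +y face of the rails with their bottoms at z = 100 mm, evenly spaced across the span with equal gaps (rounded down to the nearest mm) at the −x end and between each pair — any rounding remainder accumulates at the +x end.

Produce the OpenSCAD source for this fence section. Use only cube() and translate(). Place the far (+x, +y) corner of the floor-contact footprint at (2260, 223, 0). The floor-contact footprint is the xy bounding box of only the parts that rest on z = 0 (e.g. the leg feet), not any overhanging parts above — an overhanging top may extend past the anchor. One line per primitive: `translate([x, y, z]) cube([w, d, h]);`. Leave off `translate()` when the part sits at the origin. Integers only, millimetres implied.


translate([434, 124, 0]) cube([99, 99, 1341]);
translate([2161, 124, 0]) cube([99, 99, 1341]);
translate([533, 124, 192]) cube([1628, 99, 91]);
translate([533, 124, 994]) cube([1628, 99, 91]);
translate([616, 223, 100]) cube([71, 16, 1220]);
translate([770, 223, 100]) cube([71, 16, 1220]);
translate([924, 223, 100]) cube([71, 16, 1220]);
translate([1078, 223, 100]) cube([71, 16, 1220]);
translate([1232, 223, 100]) cube([71, 16, 1220]);
translate([1386, 223, 100]) cube([71, 16, 1220]);
translate([1540, 223, 100]) cube([71, 16, 1220]);
translate([1694, 223, 100]) cube([71, 16, 1220]);
translate([1848, 223, 100]) cube([71, 16, 1220]);
translate([2002, 223, 100]) cube([71, 16, 1220]);


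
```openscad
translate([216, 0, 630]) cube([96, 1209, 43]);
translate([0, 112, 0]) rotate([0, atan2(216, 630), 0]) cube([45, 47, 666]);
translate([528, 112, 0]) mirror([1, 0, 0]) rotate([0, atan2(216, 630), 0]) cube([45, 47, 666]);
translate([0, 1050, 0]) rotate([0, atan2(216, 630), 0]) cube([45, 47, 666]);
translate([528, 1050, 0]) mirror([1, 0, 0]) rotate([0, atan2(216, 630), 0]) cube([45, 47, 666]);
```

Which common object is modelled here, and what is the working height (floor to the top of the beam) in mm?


A sawhorse. The overall height is 673 mm.

A beam across two mirrored pairs of raked legs — a sawhorse. The beam's underside is at z = 630 (matching the legs' vertical rise in atan2(216, 630)) and the beam is 43 mm tall, so its top is at 630 + 43 = 673 mm. The raked legs top out at the beam's underside, so that is the highest point.


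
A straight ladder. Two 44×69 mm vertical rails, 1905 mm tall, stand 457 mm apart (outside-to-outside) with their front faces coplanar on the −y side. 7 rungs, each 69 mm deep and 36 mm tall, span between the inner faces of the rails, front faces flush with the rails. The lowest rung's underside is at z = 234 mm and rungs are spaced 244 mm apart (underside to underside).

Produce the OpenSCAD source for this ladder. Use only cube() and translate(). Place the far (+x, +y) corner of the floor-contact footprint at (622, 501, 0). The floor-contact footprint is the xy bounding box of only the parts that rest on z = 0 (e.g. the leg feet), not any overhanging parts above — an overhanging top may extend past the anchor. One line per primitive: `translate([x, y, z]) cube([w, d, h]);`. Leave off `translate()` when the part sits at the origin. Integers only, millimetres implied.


translate([165, 432, 0]) cube([44, 69, 1905]);
translate([578, 432, 0]) cube([44, 69, 1905]);
translate([209, 432, 234]) cube([369, 69, 36]);
translate([209, 432, 478]) cube([369, 69, 36]);
translate([209, 432, 722]) cube([369, 69, 36]);
translate([209, 432, 966]) cube([369, 69, 36]);
translate([209, 432, 1210]) cube([369, 69, 36]);
translate([209, 432, 1454]) cube([369, 69, 36]);
translate([209, 432, 1698]) cube([369, 69, 36]);


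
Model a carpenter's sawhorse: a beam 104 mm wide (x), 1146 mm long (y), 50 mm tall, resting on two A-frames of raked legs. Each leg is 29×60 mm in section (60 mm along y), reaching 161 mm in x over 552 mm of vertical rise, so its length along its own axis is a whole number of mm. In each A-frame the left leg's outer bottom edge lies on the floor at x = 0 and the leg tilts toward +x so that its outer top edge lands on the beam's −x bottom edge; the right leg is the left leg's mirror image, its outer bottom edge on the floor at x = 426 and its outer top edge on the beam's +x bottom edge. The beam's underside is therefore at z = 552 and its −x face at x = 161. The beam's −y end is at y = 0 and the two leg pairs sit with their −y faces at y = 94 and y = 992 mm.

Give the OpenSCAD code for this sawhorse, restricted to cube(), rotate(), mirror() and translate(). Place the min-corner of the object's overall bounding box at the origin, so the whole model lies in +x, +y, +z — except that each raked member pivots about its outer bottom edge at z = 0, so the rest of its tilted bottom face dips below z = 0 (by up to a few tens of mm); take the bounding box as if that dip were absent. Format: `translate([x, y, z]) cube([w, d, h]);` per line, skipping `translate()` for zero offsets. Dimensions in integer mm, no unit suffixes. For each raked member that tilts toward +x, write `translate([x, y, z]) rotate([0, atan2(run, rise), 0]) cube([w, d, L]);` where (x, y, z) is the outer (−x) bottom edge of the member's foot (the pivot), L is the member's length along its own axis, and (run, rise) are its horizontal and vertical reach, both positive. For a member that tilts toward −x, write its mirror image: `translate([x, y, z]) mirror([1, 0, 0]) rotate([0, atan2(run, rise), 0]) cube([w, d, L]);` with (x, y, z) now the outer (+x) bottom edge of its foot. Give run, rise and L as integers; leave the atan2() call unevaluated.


// leg length = √(161² + 552²) = 575
// right-leg outer foot x = 2·161 + 104 = 426
// beam min-corner = (161, 0, 552)
translate([161, 0, 552]) cube([104, 1146, 50]);
translate([0, 94, 0]) rotate([0, atan2(161, 552), 0]) cube([29, 60, 575]);
translate([426, 94, 0]) mirror([1, 0, 0]) rotate([0, atan2(161, 552), 0]) cube([29, 60, 575]);
translate([0, 992, 0]) rotate([0, atan2(161, 552), 0]) cube([29, 60, 575]);
translate([426, 992, 0]) mirror([1, 0, 0]) rotate([0, atan2(161, 552), 0]) cube([29, 60, 575]);


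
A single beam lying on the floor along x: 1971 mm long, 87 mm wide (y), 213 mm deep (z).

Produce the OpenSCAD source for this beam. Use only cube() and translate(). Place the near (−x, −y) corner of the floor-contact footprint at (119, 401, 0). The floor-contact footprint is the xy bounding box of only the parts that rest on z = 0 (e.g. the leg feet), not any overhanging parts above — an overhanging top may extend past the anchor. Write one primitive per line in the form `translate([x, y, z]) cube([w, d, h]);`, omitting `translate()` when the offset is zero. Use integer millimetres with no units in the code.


translate([119, 401, 0]) cube([1971, 87, 213]);


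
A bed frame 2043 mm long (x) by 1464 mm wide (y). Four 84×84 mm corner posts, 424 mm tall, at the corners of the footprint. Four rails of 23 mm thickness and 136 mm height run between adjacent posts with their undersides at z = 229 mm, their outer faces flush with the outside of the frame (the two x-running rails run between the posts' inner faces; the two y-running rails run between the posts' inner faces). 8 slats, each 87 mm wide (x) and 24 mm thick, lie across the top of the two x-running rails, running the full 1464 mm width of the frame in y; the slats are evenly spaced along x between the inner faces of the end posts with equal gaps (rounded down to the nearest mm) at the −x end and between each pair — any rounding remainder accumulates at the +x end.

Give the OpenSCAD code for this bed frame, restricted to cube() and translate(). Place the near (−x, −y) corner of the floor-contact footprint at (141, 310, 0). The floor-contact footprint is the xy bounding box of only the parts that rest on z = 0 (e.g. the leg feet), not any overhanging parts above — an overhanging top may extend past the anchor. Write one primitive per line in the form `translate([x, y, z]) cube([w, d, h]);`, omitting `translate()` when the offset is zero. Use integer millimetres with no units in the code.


translate([141, 310, 0]) cube([84, 84, 424]);
translate([141, 1690, 0]) cube([84, 84, 424]);
translate([2100, 310, 0]) cube([84, 84, 424]);
translate([2100, 1690, 0]) cube([84, 84, 424]);
translate([225, 310, 229]) cube([1875, 23, 136]);
translate([225, 1751, 229]) cube([1875, 23, 136]);
translate([141, 394, 229]) cube([23, 1296, 136]);
translate([2161, 394, 229]) cube([23, 1296, 136]);
translate([356, 310, 365]) cube([87, 1464, 24]);
translate([574, 310, 365]) cube([87, 1464, 24]);
translate([792, 310, 365]) cube([87, 1464, 24]);
translate([1010, 310, 365]) cube([87, 1464, 24]);
translate([1228, 310, 365]) cube([87, 1464, 24]);
translate([1446, 310, 365]) cube([87, 1464, 24]);
translate([1664, 310, 365]) cube([87, 1464, 24]);
translate([1882, 310, 365]) cube([87, 1464, 24]);


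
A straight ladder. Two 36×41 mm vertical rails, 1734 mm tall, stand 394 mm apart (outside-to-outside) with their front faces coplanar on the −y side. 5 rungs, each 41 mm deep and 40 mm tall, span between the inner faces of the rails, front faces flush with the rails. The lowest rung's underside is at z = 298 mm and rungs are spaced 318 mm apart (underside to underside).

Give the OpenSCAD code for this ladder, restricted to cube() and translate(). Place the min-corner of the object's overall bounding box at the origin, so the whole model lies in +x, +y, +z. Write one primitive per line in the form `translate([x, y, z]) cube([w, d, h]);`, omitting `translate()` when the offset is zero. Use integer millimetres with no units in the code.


cube([36, 41, 1734]);
translate([358, 0, 0]) cube([36, 41, 1734]);
translate([36, 0, 298]) cube([322, 41, 40]);
translate([36, 0, 616]) cube([322, 41, 40]);
translate([36, 0, 934]) cube([322, 41, 40]);
translate([36, 0, 1252]) cube([322, 41, 40]);
translate([36, 0, 1570]) cube([322, 41, 40]);


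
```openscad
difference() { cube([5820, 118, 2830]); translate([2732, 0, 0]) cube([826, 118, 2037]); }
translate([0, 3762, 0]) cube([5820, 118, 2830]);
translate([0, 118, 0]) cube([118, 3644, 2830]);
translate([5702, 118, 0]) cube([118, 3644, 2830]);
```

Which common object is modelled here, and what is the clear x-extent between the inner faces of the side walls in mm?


A single room. The interior width is 5584 mm.

Four walls enclosing a rectangle with a door in the front wall — a room. Outside width 5820 minus two 118 mm walls gives 5584 mm.


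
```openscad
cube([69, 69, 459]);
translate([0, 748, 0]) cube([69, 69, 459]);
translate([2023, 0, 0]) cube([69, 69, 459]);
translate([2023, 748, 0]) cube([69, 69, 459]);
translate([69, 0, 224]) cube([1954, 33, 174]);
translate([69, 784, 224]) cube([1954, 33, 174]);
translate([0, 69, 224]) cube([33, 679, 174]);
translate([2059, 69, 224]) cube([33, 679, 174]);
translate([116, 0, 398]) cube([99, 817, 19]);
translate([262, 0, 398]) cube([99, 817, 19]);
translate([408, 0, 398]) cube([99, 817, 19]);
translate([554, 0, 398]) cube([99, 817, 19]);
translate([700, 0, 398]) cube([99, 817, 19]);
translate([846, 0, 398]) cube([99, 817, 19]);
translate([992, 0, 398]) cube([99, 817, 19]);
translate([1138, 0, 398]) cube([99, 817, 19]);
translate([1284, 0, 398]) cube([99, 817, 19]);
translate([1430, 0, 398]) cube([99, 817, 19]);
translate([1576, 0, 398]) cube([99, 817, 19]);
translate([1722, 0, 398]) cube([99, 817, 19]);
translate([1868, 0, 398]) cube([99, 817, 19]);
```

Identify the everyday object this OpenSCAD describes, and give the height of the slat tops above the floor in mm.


A bed frame. The slat-top height is 417 mm.

Four posts, four rails, and a row of slats — a bed frame. Slats sit on the rails at z = 224 + 174 = 398; with slat thickness 19, the top is 417 mm.


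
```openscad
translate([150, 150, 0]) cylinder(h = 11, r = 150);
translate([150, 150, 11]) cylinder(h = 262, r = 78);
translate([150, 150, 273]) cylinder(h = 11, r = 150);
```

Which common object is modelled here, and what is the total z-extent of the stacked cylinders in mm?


A spool. The overall height is 284 mm.

Three coaxial cylinders, large–small–large — a spool. Two 11 mm flanges and a 262 mm core give 11 + 262 + 11 = 284 mm.
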